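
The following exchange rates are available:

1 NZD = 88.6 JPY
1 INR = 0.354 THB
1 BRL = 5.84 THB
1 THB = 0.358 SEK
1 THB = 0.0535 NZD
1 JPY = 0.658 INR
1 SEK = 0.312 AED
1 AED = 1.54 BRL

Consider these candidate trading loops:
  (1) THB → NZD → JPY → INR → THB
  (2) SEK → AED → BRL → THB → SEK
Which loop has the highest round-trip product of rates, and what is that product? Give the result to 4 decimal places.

(1) 0.0535 × 88.6 × 0.658 × 0.354 = 1.10412
(2) 0.312 × 1.54 × 5.84 × 0.358 = 1.00455
Highest is cycle (1) at 1.1041 (>1, arbitrage).

1.1041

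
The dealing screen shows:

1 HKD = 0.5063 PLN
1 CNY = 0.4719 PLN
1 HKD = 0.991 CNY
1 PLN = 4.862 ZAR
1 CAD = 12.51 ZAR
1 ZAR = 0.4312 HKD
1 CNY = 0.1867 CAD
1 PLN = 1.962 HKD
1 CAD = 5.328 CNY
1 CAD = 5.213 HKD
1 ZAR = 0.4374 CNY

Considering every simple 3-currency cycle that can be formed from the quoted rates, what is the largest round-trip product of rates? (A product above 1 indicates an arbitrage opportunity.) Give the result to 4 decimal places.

HKD→PLN→ZAR→HKD: 0.5063 × 4.862 × 0.4312 = 1.06146
CAD→ZAR→CNY→CAD: 12.51 × 0.4374 × 0.1867 = 1.02160
PLN→ZAR→CNY→PLN: 4.862 × 0.4374 × 0.4719 = 1.00356
HKD→CNY→CAD→HKD: 0.991 × 0.1867 × 5.213 = 0.96451
HKD→CNY→PLN→HKD: 0.991 × 0.4719 × 1.962 = 0.91753
Maximum is HKD→PLN→ZAR→HKD at 1.0615; arbitrage exists.

1.0615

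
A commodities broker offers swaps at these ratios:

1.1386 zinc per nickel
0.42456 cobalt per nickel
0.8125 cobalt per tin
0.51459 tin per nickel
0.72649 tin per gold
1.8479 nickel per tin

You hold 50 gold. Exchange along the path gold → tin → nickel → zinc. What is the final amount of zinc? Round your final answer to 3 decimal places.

50 gold × 0.72649 = 36.3245 tin
36.3245 tin × 1.8479 = 67.12404355 nickel
67.12404355 nickel × 1.1386 = 76.42743598603 zinc

76.427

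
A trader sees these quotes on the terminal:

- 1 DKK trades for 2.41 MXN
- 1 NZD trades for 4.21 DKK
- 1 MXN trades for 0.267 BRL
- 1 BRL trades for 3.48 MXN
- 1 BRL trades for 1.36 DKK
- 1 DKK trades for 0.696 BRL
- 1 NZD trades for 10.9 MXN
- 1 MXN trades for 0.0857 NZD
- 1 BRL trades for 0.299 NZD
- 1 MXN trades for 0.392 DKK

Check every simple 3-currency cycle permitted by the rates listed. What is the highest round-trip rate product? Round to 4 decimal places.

0.9495

MXN→DKK→BRL→MXN: 0.392 × 0.696 × 3.48 = 0.94946
NZD→DKK→BRL→NZD: 4.21 × 0.696 × 0.299 = 0.87612
MXN→BRL→DKK→MXN: 0.267 × 1.36 × 2.41 = 0.87512
MXN→BRL→NZD→MXN: 0.267 × 0.299 × 10.9 = 0.87018
MXN→NZD→DKK→MXN: 0.0857 × 4.21 × 2.41 = 0.86952
Maximum is MXN→DKK→BRL→MXN at 0.9495; no arbitrage — every cycle loses value.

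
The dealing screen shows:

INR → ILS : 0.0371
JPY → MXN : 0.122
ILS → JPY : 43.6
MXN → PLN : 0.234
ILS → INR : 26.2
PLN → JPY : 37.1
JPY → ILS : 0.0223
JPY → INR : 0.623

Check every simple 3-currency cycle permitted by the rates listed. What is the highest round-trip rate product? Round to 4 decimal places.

MXN→PLN→JPY→MXN: 0.234 × 37.1 × 0.122 = 1.05913
JPY→INR→ILS→JPY: 0.623 × 0.0371 × 43.6 = 1.00774
Maximum is MXN→PLN→JPY→MXN at 1.0591; arbitrage exists.

1.0591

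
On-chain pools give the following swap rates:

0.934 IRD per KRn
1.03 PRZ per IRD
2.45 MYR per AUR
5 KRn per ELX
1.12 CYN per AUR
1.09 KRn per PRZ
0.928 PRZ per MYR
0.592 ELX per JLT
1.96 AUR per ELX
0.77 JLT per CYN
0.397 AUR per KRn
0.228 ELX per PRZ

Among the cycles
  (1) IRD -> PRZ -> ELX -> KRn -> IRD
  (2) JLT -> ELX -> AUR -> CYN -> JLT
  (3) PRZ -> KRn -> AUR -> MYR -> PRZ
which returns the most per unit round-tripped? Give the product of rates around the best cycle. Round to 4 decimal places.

1.0967

(1) 1.03 × 0.228 × 5 × 0.934 = 1.09670
(2) 0.592 × 1.96 × 1.12 × 0.77 = 1.00066
(3) 1.09 × 0.397 × 2.45 × 0.928 = 0.98385
Highest is cycle (1) at 1.0967 (>1, arbitrage).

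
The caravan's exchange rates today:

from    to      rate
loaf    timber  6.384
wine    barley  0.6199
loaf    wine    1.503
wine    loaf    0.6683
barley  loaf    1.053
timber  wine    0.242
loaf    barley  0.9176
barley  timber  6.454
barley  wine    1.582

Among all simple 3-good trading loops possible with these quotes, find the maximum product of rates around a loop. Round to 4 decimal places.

1.0325

timber→wine→loaf→timber: 0.242 × 0.6683 × 6.384 = 1.03248
barley→loaf→wine→barley: 1.053 × 1.503 × 0.6199 = 0.98109
barley→wine→loaf→barley: 1.582 × 0.6683 × 0.9176 = 0.97013
barley→timber→wine→barley: 6.454 × 0.242 × 0.6199 = 0.96820
Maximum is timber→wine→loaf→timber at 1.0325; arbitrage exists.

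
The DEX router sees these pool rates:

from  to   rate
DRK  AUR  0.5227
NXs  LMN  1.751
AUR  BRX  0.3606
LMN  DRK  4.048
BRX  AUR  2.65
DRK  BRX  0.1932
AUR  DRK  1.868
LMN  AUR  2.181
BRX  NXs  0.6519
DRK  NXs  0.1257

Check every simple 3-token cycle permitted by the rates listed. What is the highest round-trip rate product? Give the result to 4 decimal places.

0.9564

DRK→BRX→AUR→DRK: 0.1932 × 2.65 × 1.868 = 0.95638
DRK→NXs→LMN→DRK: 0.1257 × 1.751 × 4.048 = 0.89097
Maximum is DRK→BRX→AUR→DRK at 0.9564; no arbitrage — every cycle loses value.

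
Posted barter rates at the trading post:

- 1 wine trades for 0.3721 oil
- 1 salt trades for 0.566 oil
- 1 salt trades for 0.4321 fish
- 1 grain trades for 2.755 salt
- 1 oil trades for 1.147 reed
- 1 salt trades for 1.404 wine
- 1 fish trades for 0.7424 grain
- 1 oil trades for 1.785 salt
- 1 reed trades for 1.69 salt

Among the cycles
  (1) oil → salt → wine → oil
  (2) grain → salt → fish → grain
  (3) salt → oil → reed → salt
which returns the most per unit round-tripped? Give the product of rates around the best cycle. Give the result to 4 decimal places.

1.0972

(1) 1.785 × 1.404 × 0.3721 = 0.93253
(2) 2.755 × 0.4321 × 0.7424 = 0.88378
(3) 0.566 × 1.147 × 1.69 = 1.09715
Highest is cycle (3) at 1.0972 (>1, arbitrage).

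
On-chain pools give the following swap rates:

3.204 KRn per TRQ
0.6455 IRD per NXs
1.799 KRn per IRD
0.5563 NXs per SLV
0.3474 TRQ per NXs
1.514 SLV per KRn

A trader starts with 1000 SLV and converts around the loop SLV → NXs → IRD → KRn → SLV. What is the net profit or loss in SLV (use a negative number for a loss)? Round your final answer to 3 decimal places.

1000 SLV × 0.5563 = 556.3 NXs
556.3 NXs × 0.6455 = 359.09165 IRD
359.09165 IRD × 1.799 = 646.00587835 KRn
646.00587835 KRn × 1.514 = 978.0528998219 SLV
Net change: 978.0528998219 − 1000 = -21.9471001781 SLV

-21.947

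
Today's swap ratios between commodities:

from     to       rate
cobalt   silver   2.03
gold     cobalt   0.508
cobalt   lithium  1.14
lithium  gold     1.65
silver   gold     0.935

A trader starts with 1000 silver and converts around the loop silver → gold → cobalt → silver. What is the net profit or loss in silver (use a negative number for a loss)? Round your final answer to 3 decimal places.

-35.791

1000 silver × 0.935 = 935 gold
935 gold × 0.508 = 474.98 cobalt
474.98 cobalt × 2.03 = 964.2094 silver
Net change: 964.2094 − 1000 = -35.7906 silver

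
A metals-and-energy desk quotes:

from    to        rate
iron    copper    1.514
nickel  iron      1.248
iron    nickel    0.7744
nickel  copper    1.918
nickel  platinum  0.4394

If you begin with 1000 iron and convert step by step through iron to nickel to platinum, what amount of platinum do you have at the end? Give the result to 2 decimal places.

340.27

1000 iron × 0.7744 = 774.4 nickel
774.4 nickel × 0.4394 = 340.27136 platinum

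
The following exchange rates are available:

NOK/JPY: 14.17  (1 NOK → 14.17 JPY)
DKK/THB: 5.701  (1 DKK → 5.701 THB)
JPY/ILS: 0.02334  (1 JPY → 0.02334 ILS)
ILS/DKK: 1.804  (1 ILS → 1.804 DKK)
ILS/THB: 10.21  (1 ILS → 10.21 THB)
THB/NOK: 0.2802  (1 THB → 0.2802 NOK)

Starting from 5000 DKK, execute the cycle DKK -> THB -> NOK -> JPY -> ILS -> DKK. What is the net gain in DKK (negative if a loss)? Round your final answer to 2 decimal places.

-234.63

5000 DKK × 5.701 = 28505 THB
28505 THB × 0.2802 = 7987.101 NOK
7987.101 NOK × 14.17 = 113177.22117 JPY
113177.22117 JPY × 0.02334 = 2641.5563421078 ILS
2641.5563421078 ILS × 1.804 = 4765.3676411624712 DKK
Net change: 4765.3676411624712 − 5000 = -234.6323588375288 DKK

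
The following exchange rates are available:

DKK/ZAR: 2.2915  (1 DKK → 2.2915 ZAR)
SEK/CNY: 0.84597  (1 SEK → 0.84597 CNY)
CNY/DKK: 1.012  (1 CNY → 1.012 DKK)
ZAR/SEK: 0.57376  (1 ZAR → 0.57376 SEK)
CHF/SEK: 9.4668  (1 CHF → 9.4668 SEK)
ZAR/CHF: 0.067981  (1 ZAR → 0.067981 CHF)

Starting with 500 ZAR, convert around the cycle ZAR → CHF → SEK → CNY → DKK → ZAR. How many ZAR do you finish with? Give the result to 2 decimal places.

500 ZAR × 0.067981 = 33.9905 CHF
33.9905 CHF × 9.4668 = 321.7812654 SEK
321.7812654 SEK × 0.84597 = 272.217297090438 CNY
272.217297090438 CNY × 1.012 = 275.483904655523256 DKK
275.483904655523256 DKK × 2.2915 = 631.271367518131541124 ZAR

631.27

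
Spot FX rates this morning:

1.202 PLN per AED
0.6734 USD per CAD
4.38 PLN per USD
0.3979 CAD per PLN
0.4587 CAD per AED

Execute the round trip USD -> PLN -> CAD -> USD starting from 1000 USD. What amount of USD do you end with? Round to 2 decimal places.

1173.60

1000 USD × 4.38 = 4380 PLN
4380 PLN × 0.3979 = 1742.802 CAD
1742.802 CAD × 0.6734 = 1173.6028668 USD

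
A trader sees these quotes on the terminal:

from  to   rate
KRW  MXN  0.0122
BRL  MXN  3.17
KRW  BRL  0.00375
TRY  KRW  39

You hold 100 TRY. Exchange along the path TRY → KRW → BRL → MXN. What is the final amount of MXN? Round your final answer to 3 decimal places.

100 TRY × 39 = 3900 KRW
3900 KRW × 0.00375 = 14.625 BRL
14.625 BRL × 3.17 = 46.36125 MXN

46.361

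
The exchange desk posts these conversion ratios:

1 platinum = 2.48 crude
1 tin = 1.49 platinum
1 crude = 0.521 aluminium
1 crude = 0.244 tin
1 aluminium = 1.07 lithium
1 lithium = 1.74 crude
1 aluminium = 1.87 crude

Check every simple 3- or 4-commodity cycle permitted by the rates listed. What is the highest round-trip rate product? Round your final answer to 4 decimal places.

lithium→crude→aluminium→lithium: 1.74 × 0.521 × 1.07 = 0.97000
platinum→crude→tin→platinum: 2.48 × 0.244 × 1.49 = 0.90163
Maximum is lithium→crude→aluminium→lithium at 0.9700; no arbitrage — every cycle loses value.

0.9700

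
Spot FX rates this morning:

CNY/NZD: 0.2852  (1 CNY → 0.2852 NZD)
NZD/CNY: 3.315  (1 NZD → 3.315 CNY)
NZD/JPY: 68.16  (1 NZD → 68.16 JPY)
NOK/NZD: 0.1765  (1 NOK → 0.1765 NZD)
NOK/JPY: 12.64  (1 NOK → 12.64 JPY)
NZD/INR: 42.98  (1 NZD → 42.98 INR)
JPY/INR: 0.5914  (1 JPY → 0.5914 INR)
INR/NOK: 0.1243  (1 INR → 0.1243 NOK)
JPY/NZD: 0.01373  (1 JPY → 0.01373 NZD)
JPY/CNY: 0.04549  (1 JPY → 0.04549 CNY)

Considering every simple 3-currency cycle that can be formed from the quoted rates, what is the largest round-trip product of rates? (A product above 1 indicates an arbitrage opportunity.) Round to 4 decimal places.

NOK→NZD→INR→NOK: 0.1765 × 42.98 × 0.1243 = 0.94294
JPY→INR→NOK→JPY: 0.5914 × 0.1243 × 12.64 = 0.92918
JPY→CNY→NZD→JPY: 0.04549 × 0.2852 × 68.16 = 0.88429
Maximum is NOK→NZD→INR→NOK at 0.9429; no arbitrage — every cycle loses value.

0.9429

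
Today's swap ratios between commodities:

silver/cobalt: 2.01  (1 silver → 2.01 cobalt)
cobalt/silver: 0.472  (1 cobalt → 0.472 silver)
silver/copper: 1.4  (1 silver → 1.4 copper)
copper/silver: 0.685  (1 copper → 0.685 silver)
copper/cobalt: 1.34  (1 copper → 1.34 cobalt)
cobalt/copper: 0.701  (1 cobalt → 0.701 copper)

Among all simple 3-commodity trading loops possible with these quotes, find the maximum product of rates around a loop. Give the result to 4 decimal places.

silver→cobalt→copper→silver: 2.01 × 0.701 × 0.685 = 0.96517
silver→copper→cobalt→silver: 1.4 × 1.34 × 0.472 = 0.88547
Maximum is silver→cobalt→copper→silver at 0.9652; no arbitrage — every cycle loses value.

0.9652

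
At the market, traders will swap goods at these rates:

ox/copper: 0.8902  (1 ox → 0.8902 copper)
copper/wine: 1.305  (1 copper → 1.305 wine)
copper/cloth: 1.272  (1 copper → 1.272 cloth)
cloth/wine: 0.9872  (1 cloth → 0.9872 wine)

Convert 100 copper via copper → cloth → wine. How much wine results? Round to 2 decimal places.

100 copper × 1.272 = 127.2 cloth
127.2 cloth × 0.9872 = 125.57184 wine

125.57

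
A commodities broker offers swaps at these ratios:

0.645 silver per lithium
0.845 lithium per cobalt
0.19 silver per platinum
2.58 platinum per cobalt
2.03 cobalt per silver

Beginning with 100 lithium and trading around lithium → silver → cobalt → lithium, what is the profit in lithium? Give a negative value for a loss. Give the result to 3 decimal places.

10.640

100 lithium × 0.645 = 64.5 silver
64.5 silver × 2.03 = 130.935 cobalt
130.935 cobalt × 0.845 = 110.640075 lithium
Net change: 110.640075 − 100 = 10.640075 lithium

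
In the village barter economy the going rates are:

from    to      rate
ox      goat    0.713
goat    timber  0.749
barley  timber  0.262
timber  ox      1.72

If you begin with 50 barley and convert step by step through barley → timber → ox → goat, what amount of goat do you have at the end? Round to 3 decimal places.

50 barley × 0.262 = 13.1 timber
13.1 timber × 1.72 = 22.532 ox
22.532 ox × 0.713 = 16.065316 goat

16.065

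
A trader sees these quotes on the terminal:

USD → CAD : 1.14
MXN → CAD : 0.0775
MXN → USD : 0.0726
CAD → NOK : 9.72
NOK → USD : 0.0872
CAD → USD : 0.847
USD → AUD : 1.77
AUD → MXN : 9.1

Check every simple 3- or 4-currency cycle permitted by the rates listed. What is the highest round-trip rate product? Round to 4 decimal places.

USD→AUD→MXN→USD: 1.77 × 9.1 × 0.0726 = 1.16937
USD→AUD→MXN→CAD→USD: 1.77 × 9.1 × 0.0775 × 0.847 = 1.05730
USD→CAD→NOK→USD: 1.14 × 9.72 × 0.0872 = 0.96625
Maximum is USD→AUD→MXN→USD at 1.1694; arbitrage exists.

1.1694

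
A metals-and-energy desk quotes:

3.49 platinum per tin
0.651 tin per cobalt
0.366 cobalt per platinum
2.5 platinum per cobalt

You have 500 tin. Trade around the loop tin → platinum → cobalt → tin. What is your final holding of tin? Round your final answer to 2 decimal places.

415.77

500 tin × 3.49 = 1745 platinum
1745 platinum × 0.366 = 638.67 cobalt
638.67 cobalt × 0.651 = 415.77417 tin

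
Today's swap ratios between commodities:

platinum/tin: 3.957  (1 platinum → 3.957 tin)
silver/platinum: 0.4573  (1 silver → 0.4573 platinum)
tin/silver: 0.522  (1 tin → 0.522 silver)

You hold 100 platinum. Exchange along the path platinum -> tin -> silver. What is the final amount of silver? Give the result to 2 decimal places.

100 platinum × 3.957 = 395.7 tin
395.7 tin × 0.522 = 206.5554 silver

206.56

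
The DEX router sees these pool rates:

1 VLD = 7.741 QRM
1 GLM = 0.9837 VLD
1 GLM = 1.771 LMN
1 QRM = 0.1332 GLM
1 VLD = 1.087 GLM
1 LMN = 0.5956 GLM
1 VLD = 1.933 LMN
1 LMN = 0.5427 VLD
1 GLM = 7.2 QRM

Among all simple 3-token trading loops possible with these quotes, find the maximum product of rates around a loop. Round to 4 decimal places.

LMN→GLM→VLD→LMN: 0.5956 × 0.9837 × 1.933 = 1.13253
LMN→VLD→GLM→LMN: 0.5427 × 1.087 × 1.771 = 1.04474
VLD→QRM→GLM→VLD: 7.741 × 0.1332 × 0.9837 = 1.01429
Maximum is LMN→GLM→VLD→LMN at 1.1325; arbitrage exists.

1.1325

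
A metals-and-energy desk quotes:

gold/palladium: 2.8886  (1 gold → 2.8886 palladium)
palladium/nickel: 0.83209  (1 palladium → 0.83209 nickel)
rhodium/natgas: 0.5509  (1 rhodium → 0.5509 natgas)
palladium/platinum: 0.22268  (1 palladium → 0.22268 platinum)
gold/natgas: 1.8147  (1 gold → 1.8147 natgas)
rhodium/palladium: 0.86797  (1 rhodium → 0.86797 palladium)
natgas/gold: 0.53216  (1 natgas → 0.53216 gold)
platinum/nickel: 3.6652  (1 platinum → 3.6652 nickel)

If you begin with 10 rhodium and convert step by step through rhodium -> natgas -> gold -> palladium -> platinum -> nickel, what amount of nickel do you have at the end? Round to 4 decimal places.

6.9116

10 rhodium × 0.5509 = 5.509 natgas
5.509 natgas × 0.53216 = 2.93166944 gold
2.93166944 gold × 2.8886 = 8.468420344384 palladium
8.468420344384 palladium × 0.22268 = 1.88574784228742912 platinum
1.88574784228742912 platinum × 3.6652 = 6.911642991551885210624 nickel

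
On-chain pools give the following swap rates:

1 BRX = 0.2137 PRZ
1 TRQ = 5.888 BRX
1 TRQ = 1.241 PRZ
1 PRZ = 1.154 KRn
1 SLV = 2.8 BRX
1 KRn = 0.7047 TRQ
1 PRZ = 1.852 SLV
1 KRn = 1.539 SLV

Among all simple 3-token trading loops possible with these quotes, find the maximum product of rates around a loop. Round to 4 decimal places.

1.1082

PRZ→SLV→BRX→PRZ: 1.852 × 2.8 × 0.2137 = 1.10816
PRZ→KRn→TRQ→PRZ: 1.154 × 0.7047 × 1.241 = 1.00921
Maximum is PRZ→SLV→BRX→PRZ at 1.1082; arbitrage exists.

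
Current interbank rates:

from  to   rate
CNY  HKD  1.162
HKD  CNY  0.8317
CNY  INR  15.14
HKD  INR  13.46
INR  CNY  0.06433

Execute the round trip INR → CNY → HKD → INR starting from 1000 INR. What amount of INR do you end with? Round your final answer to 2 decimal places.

1000 INR × 0.06433 = 64.33 CNY
64.33 CNY × 1.162 = 74.75146 HKD
74.75146 HKD × 13.46 = 1006.1546516 INR

1006.15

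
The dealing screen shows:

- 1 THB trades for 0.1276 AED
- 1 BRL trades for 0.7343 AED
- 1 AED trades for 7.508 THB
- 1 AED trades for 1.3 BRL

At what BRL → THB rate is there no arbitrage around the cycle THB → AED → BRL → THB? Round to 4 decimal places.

Known legs of the cycle: 0.1276 × 1.3 = 0.16588
For no arbitrage the full-cycle product must be 1, so the missing rate is 1 / 0.16588 ≈ 6.028454.

6.0285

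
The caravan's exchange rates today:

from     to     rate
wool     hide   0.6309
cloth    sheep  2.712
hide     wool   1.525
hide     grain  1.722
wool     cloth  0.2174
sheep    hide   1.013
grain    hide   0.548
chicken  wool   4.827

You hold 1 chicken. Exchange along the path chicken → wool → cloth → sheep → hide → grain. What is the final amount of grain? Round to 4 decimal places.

4.9644

1 chicken × 4.827 = 4.827 wool
4.827 wool × 0.2174 = 1.0493898 cloth
1.0493898 cloth × 2.712 = 2.8459451376 sheep
2.8459451376 sheep × 1.013 = 2.8829424243888 hide
2.8829424243888 hide × 1.722 = 4.9644268547975136 grain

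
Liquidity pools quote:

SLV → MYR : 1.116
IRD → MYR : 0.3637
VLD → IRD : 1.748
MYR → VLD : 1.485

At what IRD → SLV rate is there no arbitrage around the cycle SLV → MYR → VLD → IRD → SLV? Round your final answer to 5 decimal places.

0.34520

Known legs of the cycle: 1.116 × 1.485 × 1.748 = 2.89689048
For no arbitrage the full-cycle product must be 1, so the missing rate is 1 / 2.89689048 ≈ 0.3451977.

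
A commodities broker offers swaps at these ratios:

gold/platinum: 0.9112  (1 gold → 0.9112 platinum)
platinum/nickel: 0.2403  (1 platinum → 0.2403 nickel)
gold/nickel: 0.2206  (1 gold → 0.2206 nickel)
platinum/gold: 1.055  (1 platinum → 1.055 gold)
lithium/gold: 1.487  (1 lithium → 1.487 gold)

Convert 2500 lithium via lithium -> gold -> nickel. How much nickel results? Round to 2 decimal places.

2500 lithium × 1.487 = 3717.5 gold
3717.5 gold × 0.2206 = 820.0805 nickel

820.08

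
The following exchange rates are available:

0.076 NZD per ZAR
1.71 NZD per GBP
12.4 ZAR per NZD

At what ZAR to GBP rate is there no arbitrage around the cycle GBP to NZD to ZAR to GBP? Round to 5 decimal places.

0.04716

Known legs of the cycle: 1.71 × 12.4 = 21.204
For no arbitrage the full-cycle product must be 1, so the missing rate is 1 / 21.204 ≈ 0.0471609.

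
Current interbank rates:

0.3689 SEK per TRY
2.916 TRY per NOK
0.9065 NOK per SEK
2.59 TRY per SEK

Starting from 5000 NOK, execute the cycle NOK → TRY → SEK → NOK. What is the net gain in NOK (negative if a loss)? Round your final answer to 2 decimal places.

-124.33

5000 NOK × 2.916 = 14580 TRY
14580 TRY × 0.3689 = 5378.562 SEK
5378.562 SEK × 0.9065 = 4875.666453 NOK
Net change: 4875.666453 − 5000 = -124.333547 NOK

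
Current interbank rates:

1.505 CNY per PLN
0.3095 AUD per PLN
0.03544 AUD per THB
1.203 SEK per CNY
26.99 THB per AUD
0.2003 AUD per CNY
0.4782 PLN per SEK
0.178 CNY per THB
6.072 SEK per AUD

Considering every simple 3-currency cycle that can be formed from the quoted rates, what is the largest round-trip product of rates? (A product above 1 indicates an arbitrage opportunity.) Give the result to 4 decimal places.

AUD→THB→CNY→AUD: 26.99 × 0.178 × 0.2003 = 0.96229
AUD→SEK→PLN→AUD: 6.072 × 0.4782 × 0.3095 = 0.89867
PLN→CNY→SEK→PLN: 1.505 × 1.203 × 0.4782 = 0.86579
Maximum is AUD→THB→CNY→AUD at 0.9623; no arbitrage — every cycle loses value.

0.9623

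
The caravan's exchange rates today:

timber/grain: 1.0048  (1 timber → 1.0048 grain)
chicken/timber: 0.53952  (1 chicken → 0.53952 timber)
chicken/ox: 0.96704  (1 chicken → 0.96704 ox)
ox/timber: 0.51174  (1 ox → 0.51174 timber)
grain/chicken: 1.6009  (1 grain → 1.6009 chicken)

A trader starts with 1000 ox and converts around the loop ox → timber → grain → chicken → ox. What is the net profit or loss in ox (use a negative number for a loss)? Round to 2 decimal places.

-203.95

1000 ox × 0.51174 = 511.74 timber
511.74 timber × 1.0048 = 514.196352 grain
514.196352 grain × 1.6009 = 823.1769399168 chicken
823.1769399168 chicken × 0.96704 = 796.045027977142272 ox
Net change: 796.045027977142272 − 1000 = -203.954972022857728 ox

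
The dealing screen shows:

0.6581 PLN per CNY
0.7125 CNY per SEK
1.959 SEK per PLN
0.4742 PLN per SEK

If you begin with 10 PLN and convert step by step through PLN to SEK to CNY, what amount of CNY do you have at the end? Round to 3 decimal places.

10 PLN × 1.959 = 19.59 SEK
19.59 SEK × 0.7125 = 13.957875 CNY

13.958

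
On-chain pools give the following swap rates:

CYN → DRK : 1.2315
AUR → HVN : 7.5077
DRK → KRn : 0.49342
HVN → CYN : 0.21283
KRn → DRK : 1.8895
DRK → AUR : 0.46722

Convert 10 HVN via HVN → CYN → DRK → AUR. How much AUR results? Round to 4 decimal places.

1.2246

10 HVN × 0.21283 = 2.1283 CYN
2.1283 CYN × 1.2315 = 2.62100145 DRK
2.62100145 DRK × 0.46722 = 1.224584297469 AUR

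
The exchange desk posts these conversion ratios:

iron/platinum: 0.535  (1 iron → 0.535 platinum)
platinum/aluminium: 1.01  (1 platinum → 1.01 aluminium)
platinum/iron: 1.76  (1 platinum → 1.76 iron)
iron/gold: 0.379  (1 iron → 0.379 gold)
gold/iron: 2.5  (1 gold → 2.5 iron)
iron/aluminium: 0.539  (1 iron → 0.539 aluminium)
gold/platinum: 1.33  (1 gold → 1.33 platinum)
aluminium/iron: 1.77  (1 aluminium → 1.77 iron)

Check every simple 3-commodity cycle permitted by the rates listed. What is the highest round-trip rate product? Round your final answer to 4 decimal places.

0.9564

iron→platinum→aluminium→iron: 0.535 × 1.01 × 1.77 = 0.95642
iron→gold→platinum→iron: 0.379 × 1.33 × 1.76 = 0.88716
Maximum is iron→platinum→aluminium→iron at 0.9564; no arbitrage — every cycle loses value.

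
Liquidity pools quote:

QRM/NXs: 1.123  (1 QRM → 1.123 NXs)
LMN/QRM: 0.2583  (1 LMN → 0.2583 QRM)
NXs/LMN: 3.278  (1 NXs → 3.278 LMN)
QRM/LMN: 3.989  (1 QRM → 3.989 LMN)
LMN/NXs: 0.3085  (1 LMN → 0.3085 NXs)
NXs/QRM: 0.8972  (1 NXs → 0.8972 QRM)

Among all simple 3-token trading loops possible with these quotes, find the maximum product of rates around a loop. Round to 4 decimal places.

1.1041

LMN→NXs→QRM→LMN: 0.3085 × 0.8972 × 3.989 = 1.10410
LMN→QRM→NXs→LMN: 0.2583 × 1.123 × 3.278 = 0.95085
Maximum is LMN→NXs→QRM→LMN at 1.1041; arbitrage exists.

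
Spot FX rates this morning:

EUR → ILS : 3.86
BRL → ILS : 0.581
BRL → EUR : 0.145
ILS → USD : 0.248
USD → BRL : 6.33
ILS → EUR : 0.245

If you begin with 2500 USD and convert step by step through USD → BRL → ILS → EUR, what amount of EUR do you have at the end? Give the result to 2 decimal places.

2252.61

2500 USD × 6.33 = 15825 BRL
15825 BRL × 0.581 = 9194.325 ILS
9194.325 ILS × 0.245 = 2252.609625 EUR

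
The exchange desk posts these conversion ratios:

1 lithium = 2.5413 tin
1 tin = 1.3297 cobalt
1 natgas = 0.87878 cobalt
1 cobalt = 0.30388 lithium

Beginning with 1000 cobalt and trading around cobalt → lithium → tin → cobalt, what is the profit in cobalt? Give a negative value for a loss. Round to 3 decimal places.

1000 cobalt × 0.30388 = 303.88 lithium
303.88 lithium × 2.5413 = 772.250244 tin
772.250244 tin × 1.3297 = 1026.8611494468 cobalt
Net change: 1026.8611494468 − 1000 = 26.8611494468 cobalt

26.861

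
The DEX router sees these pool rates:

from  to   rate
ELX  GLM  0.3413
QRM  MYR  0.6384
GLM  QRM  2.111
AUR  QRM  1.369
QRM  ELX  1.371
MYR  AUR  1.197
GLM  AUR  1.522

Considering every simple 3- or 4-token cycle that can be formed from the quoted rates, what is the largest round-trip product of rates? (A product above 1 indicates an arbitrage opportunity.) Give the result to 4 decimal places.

AUR→QRM→MYR→AUR: 1.369 × 0.6384 × 1.197 = 1.04614
GLM→QRM→ELX→GLM: 2.111 × 1.371 × 0.3413 = 0.98778
GLM→AUR→QRM→ELX→GLM: 1.522 × 1.369 × 1.371 × 0.3413 = 0.97497
Maximum is AUR→QRM→MYR→AUR at 1.0461; arbitrage exists.

1.0461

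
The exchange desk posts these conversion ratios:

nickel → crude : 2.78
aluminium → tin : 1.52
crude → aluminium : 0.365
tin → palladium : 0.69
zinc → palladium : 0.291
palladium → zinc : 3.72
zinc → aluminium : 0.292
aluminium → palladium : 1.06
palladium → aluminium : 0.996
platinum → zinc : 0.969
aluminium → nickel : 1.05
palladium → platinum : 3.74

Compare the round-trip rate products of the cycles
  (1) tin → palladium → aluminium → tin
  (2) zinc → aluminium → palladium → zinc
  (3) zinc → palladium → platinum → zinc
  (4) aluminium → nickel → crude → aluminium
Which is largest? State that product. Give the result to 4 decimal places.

1.1514

(1) 0.69 × 0.996 × 1.52 = 1.04460
(2) 0.292 × 1.06 × 3.72 = 1.15141
(3) 0.291 × 3.74 × 0.969 = 1.05460
(4) 1.05 × 2.78 × 0.365 = 1.06544
Highest is cycle (2) at 1.1514 (>1, arbitrage).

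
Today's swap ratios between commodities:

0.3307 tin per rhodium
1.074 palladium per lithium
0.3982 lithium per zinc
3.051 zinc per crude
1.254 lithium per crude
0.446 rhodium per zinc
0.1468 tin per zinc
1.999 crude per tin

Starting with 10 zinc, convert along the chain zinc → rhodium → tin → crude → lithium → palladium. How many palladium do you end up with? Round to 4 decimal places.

10 zinc × 0.446 = 4.46 rhodium
4.46 rhodium × 0.3307 = 1.474922 tin
1.474922 tin × 1.999 = 2.948369078 crude
2.948369078 crude × 1.254 = 3.697254823812 lithium
3.697254823812 lithium × 1.074 = 3.970851680774088 palladium

3.9709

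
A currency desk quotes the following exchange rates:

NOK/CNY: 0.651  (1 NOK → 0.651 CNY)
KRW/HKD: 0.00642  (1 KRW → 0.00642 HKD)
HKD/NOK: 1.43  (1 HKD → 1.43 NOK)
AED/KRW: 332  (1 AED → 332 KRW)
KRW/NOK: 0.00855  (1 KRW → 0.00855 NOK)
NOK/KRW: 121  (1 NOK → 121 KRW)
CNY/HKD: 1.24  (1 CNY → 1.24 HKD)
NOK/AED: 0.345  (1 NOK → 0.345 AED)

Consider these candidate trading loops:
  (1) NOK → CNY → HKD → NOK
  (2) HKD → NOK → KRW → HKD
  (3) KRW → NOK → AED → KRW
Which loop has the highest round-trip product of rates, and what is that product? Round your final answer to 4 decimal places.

(1) 0.651 × 1.24 × 1.43 = 1.15435
(2) 1.43 × 121 × 0.00642 = 1.11085
(3) 0.00855 × 0.345 × 332 = 0.97932
Highest is cycle (1) at 1.1544 (>1, arbitrage).

1.1544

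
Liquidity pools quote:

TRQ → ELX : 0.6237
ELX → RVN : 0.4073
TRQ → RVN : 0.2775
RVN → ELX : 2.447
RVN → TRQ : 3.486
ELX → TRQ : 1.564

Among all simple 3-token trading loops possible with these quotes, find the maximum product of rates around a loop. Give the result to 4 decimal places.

ELX→TRQ→RVN→ELX: 1.564 × 0.2775 × 2.447 = 1.06202
ELX→RVN→TRQ→ELX: 0.4073 × 3.486 × 0.6237 = 0.88556
Maximum is ELX→TRQ→RVN→ELX at 1.0620; arbitrage exists.

1.0620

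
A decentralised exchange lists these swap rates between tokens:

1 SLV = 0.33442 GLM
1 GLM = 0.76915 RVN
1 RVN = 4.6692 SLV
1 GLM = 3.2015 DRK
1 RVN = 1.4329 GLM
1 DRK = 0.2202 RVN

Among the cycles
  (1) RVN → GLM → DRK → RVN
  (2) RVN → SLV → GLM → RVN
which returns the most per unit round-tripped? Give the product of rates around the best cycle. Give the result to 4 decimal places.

1.2010

(1) 1.4329 × 3.2015 × 0.2202 = 1.01015
(2) 4.6692 × 0.33442 × 0.76915 = 1.20101
Highest is cycle (2) at 1.2010 (>1, arbitrage).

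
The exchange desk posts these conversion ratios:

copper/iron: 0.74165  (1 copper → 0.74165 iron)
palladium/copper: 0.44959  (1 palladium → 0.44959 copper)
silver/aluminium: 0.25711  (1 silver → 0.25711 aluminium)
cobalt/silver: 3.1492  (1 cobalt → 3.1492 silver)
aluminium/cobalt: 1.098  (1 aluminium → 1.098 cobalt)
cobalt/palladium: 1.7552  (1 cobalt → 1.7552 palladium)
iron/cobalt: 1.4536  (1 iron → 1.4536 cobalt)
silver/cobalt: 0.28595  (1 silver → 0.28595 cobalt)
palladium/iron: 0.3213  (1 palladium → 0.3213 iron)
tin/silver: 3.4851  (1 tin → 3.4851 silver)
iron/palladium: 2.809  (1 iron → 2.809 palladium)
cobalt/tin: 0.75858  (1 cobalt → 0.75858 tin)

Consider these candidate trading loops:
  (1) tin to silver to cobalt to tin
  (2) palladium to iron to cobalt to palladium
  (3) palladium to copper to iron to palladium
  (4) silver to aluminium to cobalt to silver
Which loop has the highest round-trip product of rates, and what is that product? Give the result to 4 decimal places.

0.9366

(1) 3.4851 × 0.28595 × 0.75858 = 0.75597
(2) 0.3213 × 1.4536 × 1.7552 = 0.81975
(3) 0.44959 × 0.74165 × 2.809 = 0.93663
(4) 0.25711 × 1.098 × 3.1492 = 0.88904
Highest is cycle (3) at 0.9366 (≤1, no arbitrage).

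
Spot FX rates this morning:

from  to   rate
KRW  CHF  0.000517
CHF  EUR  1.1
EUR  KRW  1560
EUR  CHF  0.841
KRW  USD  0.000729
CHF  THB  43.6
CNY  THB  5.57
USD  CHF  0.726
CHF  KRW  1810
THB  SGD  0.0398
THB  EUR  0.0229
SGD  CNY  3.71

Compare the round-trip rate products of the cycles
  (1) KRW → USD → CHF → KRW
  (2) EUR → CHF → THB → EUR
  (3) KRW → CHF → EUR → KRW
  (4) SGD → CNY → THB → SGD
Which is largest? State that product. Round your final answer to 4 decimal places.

(1) 0.000729 × 0.726 × 1810 = 0.95795
(2) 0.841 × 43.6 × 0.0229 = 0.83969
(3) 0.000517 × 1.1 × 1560 = 0.88717
(4) 3.71 × 5.57 × 0.0398 = 0.82246
Highest is cycle (1) at 0.9579 (≤1, no arbitrage).

0.9579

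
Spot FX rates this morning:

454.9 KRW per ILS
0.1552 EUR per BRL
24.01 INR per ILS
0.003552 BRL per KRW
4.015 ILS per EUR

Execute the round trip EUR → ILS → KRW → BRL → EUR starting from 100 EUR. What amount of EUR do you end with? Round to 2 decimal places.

100 EUR × 4.015 = 401.5 ILS
401.5 ILS × 454.9 = 182642.35 KRW
182642.35 KRW × 0.003552 = 648.7456272 BRL
648.7456272 BRL × 0.1552 = 100.68532134144 EUR

100.69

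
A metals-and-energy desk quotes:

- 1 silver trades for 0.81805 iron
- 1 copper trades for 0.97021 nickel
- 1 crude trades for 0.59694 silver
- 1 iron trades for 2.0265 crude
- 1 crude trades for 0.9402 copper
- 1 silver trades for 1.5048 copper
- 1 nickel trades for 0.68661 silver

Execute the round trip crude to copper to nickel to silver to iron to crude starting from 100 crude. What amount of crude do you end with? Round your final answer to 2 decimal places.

103.83

100 crude × 0.9402 = 94.02 copper
94.02 copper × 0.97021 = 91.2191442 nickel
91.2191442 nickel × 0.68661 = 62.631976599162 silver
62.631976599162 silver × 0.81805 = 51.2360884569444741 iron
51.2360884569444741 iron × 2.0265 = 103.82993325799797676365 crude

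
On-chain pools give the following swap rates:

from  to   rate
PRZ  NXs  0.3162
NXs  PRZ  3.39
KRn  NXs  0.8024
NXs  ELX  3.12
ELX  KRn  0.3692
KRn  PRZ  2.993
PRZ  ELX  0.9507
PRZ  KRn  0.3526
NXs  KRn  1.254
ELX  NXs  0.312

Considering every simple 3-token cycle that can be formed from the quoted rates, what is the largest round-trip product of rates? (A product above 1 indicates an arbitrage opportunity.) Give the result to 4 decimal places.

1.1868

PRZ→NXs→KRn→PRZ: 0.3162 × 1.254 × 2.993 = 1.18677
PRZ→ELX→KRn→PRZ: 0.9507 × 0.3692 × 2.993 = 1.05054
PRZ→ELX→NXs→PRZ: 0.9507 × 0.312 × 3.39 = 1.00554
PRZ→KRn→NXs→PRZ: 0.3526 × 0.8024 × 3.39 = 0.95912
ELX→KRn→NXs→ELX: 0.3692 × 0.8024 × 3.12 = 0.92429
Maximum is PRZ→NXs→KRn→PRZ at 1.1868; arbitrage exists.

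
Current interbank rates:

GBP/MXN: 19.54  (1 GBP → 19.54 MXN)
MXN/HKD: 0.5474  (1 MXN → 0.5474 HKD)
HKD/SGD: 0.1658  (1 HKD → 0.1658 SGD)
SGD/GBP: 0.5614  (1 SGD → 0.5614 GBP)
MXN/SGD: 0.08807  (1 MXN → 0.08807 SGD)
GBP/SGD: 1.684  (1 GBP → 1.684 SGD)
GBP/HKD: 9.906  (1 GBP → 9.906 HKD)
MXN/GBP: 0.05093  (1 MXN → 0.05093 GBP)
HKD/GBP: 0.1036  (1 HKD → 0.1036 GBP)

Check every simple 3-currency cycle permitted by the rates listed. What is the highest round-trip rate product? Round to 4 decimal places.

1.1081

GBP→MXN→HKD→GBP: 19.54 × 0.5474 × 0.1036 = 1.10813
GBP→MXN→SGD→GBP: 19.54 × 0.08807 × 0.5614 = 0.96611
GBP→HKD→SGD→GBP: 9.906 × 0.1658 × 0.5614 = 0.92205
Maximum is GBP→MXN→HKD→GBP at 1.1081; arbitrage exists.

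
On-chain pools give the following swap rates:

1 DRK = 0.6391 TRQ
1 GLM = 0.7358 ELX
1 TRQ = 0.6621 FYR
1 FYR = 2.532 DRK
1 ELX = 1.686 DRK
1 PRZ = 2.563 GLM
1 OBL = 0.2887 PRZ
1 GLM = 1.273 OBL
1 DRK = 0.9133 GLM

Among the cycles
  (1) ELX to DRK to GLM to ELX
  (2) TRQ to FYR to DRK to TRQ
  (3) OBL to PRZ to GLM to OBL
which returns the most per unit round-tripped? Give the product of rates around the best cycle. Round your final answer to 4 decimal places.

(1) 1.686 × 0.9133 × 0.7358 = 1.13300
(2) 0.6621 × 2.532 × 0.6391 = 1.07141
(3) 0.2887 × 2.563 × 1.273 = 0.94194
Highest is cycle (1) at 1.1330 (>1, arbitrage).

1.1330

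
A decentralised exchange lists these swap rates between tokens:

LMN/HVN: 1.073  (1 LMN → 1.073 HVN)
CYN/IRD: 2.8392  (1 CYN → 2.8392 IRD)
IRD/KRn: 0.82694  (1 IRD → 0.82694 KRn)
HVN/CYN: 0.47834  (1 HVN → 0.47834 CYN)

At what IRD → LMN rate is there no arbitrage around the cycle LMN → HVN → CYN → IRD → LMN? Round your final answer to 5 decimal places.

0.68623

Known legs of the cycle: 1.073 × 0.47834 × 2.8392 = 1.457244441744
For no arbitrage the full-cycle product must be 1, so the missing rate is 1 / 1.457244441744 ≈ 0.6862267.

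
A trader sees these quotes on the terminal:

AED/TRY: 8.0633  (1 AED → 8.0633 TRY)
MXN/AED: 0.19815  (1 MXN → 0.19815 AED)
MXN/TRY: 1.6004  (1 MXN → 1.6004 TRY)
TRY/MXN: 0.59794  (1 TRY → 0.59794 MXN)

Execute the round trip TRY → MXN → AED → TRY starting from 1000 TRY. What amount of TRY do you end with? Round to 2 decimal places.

1000 TRY × 0.59794 = 597.94 MXN
597.94 MXN × 0.19815 = 118.481811 AED
118.481811 AED × 8.0633 = 955.3543866363 TRY

955.35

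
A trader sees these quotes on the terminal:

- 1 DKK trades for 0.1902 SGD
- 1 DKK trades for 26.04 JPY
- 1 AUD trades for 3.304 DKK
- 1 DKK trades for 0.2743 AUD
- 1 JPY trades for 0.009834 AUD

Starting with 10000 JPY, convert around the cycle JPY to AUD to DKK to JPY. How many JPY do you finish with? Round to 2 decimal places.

8460.80

10000 JPY × 0.009834 = 98.34 AUD
98.34 AUD × 3.304 = 324.91536 DKK
324.91536 DKK × 26.04 = 8460.7959744 JPY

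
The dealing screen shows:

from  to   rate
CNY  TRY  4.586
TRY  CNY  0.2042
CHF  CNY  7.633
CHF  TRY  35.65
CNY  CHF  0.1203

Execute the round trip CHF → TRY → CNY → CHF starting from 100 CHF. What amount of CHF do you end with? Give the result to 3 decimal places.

100 CHF × 35.65 = 3565 TRY
3565 TRY × 0.2042 = 727.973 CNY
727.973 CNY × 0.1203 = 87.5751519 CHF

87.575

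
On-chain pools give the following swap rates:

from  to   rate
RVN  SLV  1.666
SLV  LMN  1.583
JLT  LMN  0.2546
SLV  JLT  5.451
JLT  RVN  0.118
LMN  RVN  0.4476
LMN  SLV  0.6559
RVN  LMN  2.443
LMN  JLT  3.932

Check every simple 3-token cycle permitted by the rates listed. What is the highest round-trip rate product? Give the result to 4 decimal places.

1.1804

SLV→LMN→RVN→SLV: 1.583 × 0.4476 × 1.666 = 1.18045
JLT→RVN→LMN→JLT: 0.118 × 2.443 × 3.932 = 1.13349
JLT→RVN→SLV→JLT: 0.118 × 1.666 × 5.451 = 1.07160
JLT→LMN→SLV→JLT: 0.2546 × 0.6559 × 5.451 = 0.91027
Maximum is SLV→LMN→RVN→SLV at 1.1804; arbitrage exists.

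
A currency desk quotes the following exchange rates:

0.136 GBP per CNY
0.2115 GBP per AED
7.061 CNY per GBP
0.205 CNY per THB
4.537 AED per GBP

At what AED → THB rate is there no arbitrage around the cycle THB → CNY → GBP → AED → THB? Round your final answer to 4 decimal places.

Known legs of the cycle: 0.205 × 0.136 × 4.537 = 0.12649156
For no arbitrage the full-cycle product must be 1, so the missing rate is 1 / 0.12649156 ≈ 7.905666.

7.9057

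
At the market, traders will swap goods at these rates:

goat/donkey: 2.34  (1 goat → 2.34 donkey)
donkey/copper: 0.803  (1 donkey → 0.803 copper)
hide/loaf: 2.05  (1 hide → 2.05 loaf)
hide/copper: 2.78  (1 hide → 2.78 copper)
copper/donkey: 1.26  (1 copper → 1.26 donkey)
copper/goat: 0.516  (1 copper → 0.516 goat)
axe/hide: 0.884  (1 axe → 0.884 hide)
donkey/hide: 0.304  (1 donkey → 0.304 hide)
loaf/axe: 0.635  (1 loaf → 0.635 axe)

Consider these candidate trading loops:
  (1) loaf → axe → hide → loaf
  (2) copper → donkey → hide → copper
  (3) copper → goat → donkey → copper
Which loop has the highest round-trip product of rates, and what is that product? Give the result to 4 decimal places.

1.1507

(1) 0.635 × 0.884 × 2.05 = 1.15075
(2) 1.26 × 0.304 × 2.78 = 1.06485
(3) 0.516 × 2.34 × 0.803 = 0.96957
Highest is cycle (1) at 1.1507 (>1, arbitrage).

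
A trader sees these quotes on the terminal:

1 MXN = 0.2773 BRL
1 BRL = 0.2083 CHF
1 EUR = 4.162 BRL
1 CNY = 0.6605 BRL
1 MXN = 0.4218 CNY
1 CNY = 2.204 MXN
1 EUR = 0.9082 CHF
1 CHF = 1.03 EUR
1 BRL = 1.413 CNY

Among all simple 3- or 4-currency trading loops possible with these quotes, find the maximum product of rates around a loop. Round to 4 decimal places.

EUR→BRL→CHF→EUR: 4.162 × 0.2083 × 1.03 = 0.89295
CNY→MXN→BRL→CNY: 2.204 × 0.2773 × 1.413 = 0.86358
Maximum is EUR→BRL→CHF→EUR at 0.8930; no arbitrage — every cycle loses value.

0.8930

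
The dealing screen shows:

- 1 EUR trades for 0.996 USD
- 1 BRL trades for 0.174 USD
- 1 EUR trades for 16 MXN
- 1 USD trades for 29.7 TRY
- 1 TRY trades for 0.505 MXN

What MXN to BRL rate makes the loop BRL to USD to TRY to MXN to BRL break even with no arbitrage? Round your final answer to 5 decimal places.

Known legs of the cycle: 0.174 × 29.7 × 0.505 = 2.609739
For no arbitrage the full-cycle product must be 1, so the missing rate is 1 / 2.609739 ≈ 0.3831801.

0.38318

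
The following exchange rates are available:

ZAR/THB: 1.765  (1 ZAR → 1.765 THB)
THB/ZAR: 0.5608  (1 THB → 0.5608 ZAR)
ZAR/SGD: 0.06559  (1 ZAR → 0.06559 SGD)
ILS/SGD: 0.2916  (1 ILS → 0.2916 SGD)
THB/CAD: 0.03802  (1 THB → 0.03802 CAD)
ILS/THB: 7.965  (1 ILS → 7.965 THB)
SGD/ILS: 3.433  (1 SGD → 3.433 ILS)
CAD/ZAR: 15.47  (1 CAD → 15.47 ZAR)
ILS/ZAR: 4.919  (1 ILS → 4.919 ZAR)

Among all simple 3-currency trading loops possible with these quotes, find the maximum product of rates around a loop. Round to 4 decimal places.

ZAR→SGD→ILS→ZAR: 0.06559 × 3.433 × 4.919 = 1.10761
ZAR→THB→CAD→ZAR: 1.765 × 0.03802 × 15.47 = 1.03812
Maximum is ZAR→SGD→ILS→ZAR at 1.1076; arbitrage exists.

1.1076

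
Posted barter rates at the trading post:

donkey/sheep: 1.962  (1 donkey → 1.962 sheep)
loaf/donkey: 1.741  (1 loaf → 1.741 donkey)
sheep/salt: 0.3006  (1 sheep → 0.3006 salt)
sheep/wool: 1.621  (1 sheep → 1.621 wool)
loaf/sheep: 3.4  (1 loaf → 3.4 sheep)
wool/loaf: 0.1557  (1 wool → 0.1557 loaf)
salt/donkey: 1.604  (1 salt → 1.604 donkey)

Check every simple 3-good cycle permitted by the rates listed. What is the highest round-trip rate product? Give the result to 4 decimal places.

0.9460

donkey→sheep→salt→donkey: 1.962 × 0.3006 × 1.604 = 0.94600
loaf→sheep→wool→loaf: 3.4 × 1.621 × 0.1557 = 0.85812
Maximum is donkey→sheep→salt→donkey at 0.9460; no arbitrage — every cycle loses value.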